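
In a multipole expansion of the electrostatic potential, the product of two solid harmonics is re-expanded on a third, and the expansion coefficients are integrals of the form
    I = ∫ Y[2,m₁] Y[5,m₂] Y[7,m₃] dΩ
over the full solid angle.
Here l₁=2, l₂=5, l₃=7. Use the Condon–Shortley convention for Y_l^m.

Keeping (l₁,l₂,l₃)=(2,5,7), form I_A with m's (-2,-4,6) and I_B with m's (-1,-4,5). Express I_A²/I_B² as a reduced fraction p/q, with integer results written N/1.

13/8

l's match ⇒ only the (l;m) 3-j factors differ between A and B.
A: triangle coeff Δ(2,5,7) = 1/15015; Σ_t [0,0]: t=0:+1/8709120 = 1/8709120; (3j)²=1/21 [(2 5 7; -2 -4 6)], sign=-1
B: triangle coeff Δ(2,5,7) = 1/15015; Σ_t [0,0]: t=0:+1/2177280 = 1/2177280; (3j)²=8/273 [(2 5 7; -1 -4 5)], sign=+1
I_A²/I_B² = (1/21)/(8/273) = 13/8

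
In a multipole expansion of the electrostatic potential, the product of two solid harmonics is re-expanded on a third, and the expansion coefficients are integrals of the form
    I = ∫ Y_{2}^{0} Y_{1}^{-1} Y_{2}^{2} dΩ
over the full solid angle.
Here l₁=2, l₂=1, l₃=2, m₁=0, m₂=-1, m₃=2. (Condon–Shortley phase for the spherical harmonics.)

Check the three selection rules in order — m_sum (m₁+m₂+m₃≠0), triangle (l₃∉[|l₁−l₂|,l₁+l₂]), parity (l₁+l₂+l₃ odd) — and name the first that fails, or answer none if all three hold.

azimuthal sum: 0 − 1 + 2 = 1  ✗
1 ≤ 2 ≤ 3 (triangle on l)
L = 2 + 1 + 2 = 5 (odd)

m_sum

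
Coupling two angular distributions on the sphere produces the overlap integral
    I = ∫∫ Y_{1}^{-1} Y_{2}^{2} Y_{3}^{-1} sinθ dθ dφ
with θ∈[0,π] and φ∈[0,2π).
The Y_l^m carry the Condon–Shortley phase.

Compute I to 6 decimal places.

Checks pass: Σm=0; 6 even; l₃=3∈[1,3].
(2·1+1)(2·2+1)(2·3+1) = 105
Δ: 0! 2! 4! / 7! → 1/105
sum: t=0:+1/4 = 1/4
3j²(1 2 3; 0 0 0) = Δ·Π!·Σ² = 3/35  (sign -1)
sum: t=0:+1/48 = 1/48
3j²(1 2 3; -1 2 -1) = Δ·Π!·Σ² = 1/105  (sign +1)
combine: 4πI² = 105·3/35·1/105 = 3/35
take √, sign -1: I = -0.08258890

-0.082589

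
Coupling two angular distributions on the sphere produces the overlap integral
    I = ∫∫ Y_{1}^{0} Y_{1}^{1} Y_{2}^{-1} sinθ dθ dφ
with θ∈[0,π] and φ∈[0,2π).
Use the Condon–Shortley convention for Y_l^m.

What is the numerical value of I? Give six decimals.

-0.218510

Checks pass: Σm=0; 4 even; l₃=2∈[0,2].
(2·1+1)(2·1+1)(2·2+1) = 45
Δ: 0! 2! 2! / 5! → 1/30
sum: t=0:+1/1 = 1/1
3j²(1 1 2; 0 0 0) = Δ·Π!·Σ² = 2/15  (sign +1)
sum: t=0:+1/2 = 1/2
3j²(1 1 2; 0 1 -1) = Δ·Π!·Σ² = 1/10  (sign -1)
combine: 4πI² = 45·2/15·1/10 = 3/5
take √, sign -1: I = -0.21850969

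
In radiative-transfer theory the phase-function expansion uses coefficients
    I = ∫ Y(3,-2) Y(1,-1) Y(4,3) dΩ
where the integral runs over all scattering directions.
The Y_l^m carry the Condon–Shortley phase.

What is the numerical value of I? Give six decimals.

m-sum 0 ✓  L=8 even ✓  2≤4≤4 ✓
Π(2lᵢ+1) = 7×3×9 = 189
triangle coeff Δ(3,1,4) = 1/252
Σ_t [0,0]: t=0:+1/36 = 1/36
(3j)²=4/63 [(3 1 4; 0 0 0)], sign=+1
Σ_t [0,0]: t=0:+1/240 = 1/240
(3j)²=1/12 [(3 1 4; -2 -1 3)], sign=-1
⇒ 4πI² = 1/1
I = (-1)√(1/1/(4π)) = -0.28209479

-0.282095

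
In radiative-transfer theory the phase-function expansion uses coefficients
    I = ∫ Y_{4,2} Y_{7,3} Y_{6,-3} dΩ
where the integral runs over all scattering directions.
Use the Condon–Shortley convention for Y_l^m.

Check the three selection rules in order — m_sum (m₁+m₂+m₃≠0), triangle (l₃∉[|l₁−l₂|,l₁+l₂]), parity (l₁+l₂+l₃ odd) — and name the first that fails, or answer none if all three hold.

Σmᵢ = 2  ✗
l₃∈[|l₁−l₂|,l₁+l₂]=[3,11], have l₃=6
Σlᵢ = 17 ⇒ odd

m_sum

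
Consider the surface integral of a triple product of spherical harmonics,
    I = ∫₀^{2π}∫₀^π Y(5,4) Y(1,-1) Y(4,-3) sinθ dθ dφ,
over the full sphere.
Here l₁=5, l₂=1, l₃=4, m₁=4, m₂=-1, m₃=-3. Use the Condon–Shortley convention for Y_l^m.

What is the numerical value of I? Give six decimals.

Rules hold: Σm=0, L=10 even, 4≤4≤6.
N = 11·3·9 = 297
Δ = 2!·8!·0!/11! = 1/495
Racah Σ t=1..1: t=1:−1/576 = -1/576
⇒ 3j(5 1 4; 0 0 0)² = 5/99, sgn -1
Racah Σ t=0..0: t=0:+1/10080 = 1/10080
⇒ 3j(5 1 4; 4 -1 -3)² = 4/55, sgn -1
4πI² = N·(3j₀)²·(3jₘ)² = 12/11
I = +1·√(1.09091/4π) = 0.29463840

0.294638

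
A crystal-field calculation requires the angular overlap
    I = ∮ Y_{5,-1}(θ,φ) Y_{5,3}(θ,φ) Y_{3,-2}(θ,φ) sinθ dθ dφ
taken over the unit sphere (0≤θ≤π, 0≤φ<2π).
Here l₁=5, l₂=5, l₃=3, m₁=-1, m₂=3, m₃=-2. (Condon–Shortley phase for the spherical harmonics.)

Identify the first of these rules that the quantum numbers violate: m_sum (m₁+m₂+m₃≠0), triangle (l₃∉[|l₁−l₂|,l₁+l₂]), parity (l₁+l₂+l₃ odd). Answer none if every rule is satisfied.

parity

azimuthal sum: -1 + 3 − 2 = 0  ✓
0 ≤ 3 ≤ 10 (triangle on l)  ✓
L = 5 + 5 + 3 = 13 (odd)  ✗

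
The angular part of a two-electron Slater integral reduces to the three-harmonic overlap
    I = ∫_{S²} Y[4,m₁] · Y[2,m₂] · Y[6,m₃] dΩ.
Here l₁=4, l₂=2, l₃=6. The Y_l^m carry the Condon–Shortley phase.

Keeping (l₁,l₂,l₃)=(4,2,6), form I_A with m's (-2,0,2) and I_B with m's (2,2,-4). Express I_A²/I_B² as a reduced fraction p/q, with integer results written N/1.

4/5

l's match ⇒ only the (l;m) 3-j factors differ between A and B.
A: triangle coeff Δ(4,2,6) = 1/6435; Σ_t [0,0]: t=0:+1/5760 = 1/5760; (3j)²=56/2145 [(4 2 6; -2 0 2)], sign=+1
B: triangle coeff Δ(4,2,6) = 1/6435; Σ_t [0,0]: t=0:+1/34560 = 1/34560; (3j)²=14/429 [(4 2 6; 2 2 -4)], sign=+1
I_A²/I_B² = (56/2145)/(14/429) = 4/5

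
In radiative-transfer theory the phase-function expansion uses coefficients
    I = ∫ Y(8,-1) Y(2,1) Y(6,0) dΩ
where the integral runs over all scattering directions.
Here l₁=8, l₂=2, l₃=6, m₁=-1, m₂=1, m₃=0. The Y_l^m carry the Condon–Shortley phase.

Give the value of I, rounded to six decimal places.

m-sum 0 ✓  L=16 even ✓  6≤6≤10 ✓
Π(2lᵢ+1) = 17×5×13 = 1105
triangle coeff Δ(8,2,6) = 1/30940
Σ_t [2,2]: t=2:+1/2073600 = 1/2073600
(3j)²=28/1105 [(8 2 6; 0 0 0)], sign=+1
Σ_t [3,3]: t=3:−1/3110400 = -1/3110400
(3j)²=21/1105 [(8 2 6; -1 1 0)], sign=-1
⇒ 4πI² = 588/1105
I = (-1)√(588/1105/(4π)) = -0.20577973

-0.205780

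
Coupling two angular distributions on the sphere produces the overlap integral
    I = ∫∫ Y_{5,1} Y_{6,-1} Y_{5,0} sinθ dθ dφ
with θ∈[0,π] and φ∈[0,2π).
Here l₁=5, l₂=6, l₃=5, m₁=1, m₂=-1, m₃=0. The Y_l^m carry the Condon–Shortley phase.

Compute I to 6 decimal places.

-0.072607

Rules hold: Σm=0, L=16 even, 1≤5≤11.
N = 11·13·11 = 1573
Δ = 6!·4!·6!/17! = 1/28588560
Racah Σ t=1..5: t=1:−1/345600 t=2:+1/13824 t=3:−1/5184 t=4:+1/13824 t=5:−1/345600 = -7/129600
⇒ 3j(5 6 5; 0 0 0)² = 80/7293, sgn +1
Racah Σ t=0..4: t=0:+1/2073600 t=1:−1/34560 t=2:+1/6912 t=3:−1/10368 t=4:+1/138240 = 7/259200
⇒ 3j(5 6 5; 1 -1 0)² = 28/7293, sgn -1
4πI² = N·(3j₀)²·(3jₘ)² = 2240/33813
I = -1·√(0.0662467/4π) = -0.07260679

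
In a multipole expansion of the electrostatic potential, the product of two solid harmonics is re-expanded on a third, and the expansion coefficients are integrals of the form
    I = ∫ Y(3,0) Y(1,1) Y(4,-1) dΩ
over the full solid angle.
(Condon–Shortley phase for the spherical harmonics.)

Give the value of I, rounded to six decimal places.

m-sum 0 ✓  L=8 even ✓  2≤4≤4 ✓
Π(2lᵢ+1) = 7×3×9 = 189
triangle coeff Δ(3,1,4) = 1/252
Σ_t [0,0]: t=0:+1/36 = 1/36
(3j)²=4/63 [(3 1 4; 0 0 0)], sign=+1
Σ_t [0,0]: t=0:+1/72 = 1/72
(3j)²=5/126 [(3 1 4; 0 1 -1)], sign=-1
⇒ 4πI² = 10/21
I = (-1)√(10/21/(4π)) = -0.19466390

-0.194664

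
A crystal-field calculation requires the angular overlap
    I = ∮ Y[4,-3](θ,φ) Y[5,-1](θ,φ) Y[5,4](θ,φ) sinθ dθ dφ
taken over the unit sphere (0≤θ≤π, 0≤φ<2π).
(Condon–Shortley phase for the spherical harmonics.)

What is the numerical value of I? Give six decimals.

m-sum 0 ✓  L=14 even ✓  1≤5≤9 ✓
Π(2lᵢ+1) = 9×11×11 = 1089
triangle coeff Δ(4,5,5) = 1/3153150
Σ_t [0,4]: t=0:+1/69120 t=1:−1/1728 t=2:+1/576 t=3:−1/1728 t=4:+1/69120 = 7/11520
(3j)²=2/143 [(4 5 5; 0 0 0)], sign=-1
Σ_t [3,4]: t=3:−1/17280 t=4:+1/103680 = -1/20736
(3j)²=10/429 [(4 5 5; -3 -1 4)], sign=+1
⇒ 4πI² = 60/169
I = (-1)√(60/169/(4π)) = -0.16808437

-0.168084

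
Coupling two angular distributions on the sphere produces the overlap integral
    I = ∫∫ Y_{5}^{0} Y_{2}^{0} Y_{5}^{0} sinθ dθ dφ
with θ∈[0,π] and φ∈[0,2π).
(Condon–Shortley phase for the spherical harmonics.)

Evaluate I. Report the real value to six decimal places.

Checks pass: Σm=0; 12 even; l₃=5∈[3,7].
(2·5+1)(2·2+1)(2·5+1) = 605
Δ: 2! 8! 2! / 13! → 1/38610
sum: t=0:+1/2880 t=1:−1/576 t=2:+1/2880 = -1/960
3j²(5 2 5; 0 0 0) = Δ·Π!·Σ² = 10/429  (sign +1)
(m-triple is (0,0,0) — same symbol as above.)
combine: 4πI² = 605·10/429·10/429 = 500/1521
take √, sign +1: I = 0.16173926

0.161739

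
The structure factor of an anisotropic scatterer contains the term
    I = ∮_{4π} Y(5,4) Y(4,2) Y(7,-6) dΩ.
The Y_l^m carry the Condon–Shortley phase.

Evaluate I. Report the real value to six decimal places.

0.061746

Checks pass: Σm=0; 16 even; l₃=7∈[1,9].
(2·5+1)(2·4+1)(2·7+1) = 1485
Δ: 2! 8! 6! / 17! → 1/6126120
sum: t=0:+1/69120 t=1:−1/20736 t=2:+1/69120 = -1/51840
3j²(5 4 7; 0 0 0) = Δ·Π!·Σ² = 280/21879  (sign +1)
sum: t=0:+1/7257600 t=1:−1/4838400 = -1/14515200
3j²(5 4 7; 4 2 -6) = Δ·Π!·Σ² = 3/1190  (sign +1)
combine: 4πI² = 1485·280/21879·3/1190 = 180/3757
take √, sign +1: I = 0.06174627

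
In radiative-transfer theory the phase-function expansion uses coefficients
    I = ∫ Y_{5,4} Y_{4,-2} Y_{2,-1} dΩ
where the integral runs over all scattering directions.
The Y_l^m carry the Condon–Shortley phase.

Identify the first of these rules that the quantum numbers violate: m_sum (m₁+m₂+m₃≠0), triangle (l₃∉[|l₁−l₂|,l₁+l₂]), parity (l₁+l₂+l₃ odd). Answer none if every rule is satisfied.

m_sum

Σmᵢ = 1  ✗
l₃∈[|l₁−l₂|,l₁+l₂]=[1,9], have l₃=2
Σlᵢ = 11 ⇒ odd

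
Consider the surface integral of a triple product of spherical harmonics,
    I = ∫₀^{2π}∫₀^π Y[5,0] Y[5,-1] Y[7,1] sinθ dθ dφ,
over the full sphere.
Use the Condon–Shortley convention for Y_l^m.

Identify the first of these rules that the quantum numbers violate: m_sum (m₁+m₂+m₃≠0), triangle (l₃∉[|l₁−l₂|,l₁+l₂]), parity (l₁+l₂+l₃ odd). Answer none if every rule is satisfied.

Σmᵢ = 0  ✓
l₃∈[|l₁−l₂|,l₁+l₂]=[0,10], have l₃=7  ✓
Σlᵢ = 17 ⇒ odd  ✗

parity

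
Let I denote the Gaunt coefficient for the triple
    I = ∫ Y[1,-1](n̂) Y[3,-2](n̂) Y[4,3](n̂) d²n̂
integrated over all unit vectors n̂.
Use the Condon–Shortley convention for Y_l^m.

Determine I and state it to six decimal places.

-0.282095

m-sum 0 ✓  L=8 even ✓  2≤4≤4 ✓
Π(2lᵢ+1) = 3×7×9 = 189
triangle coeff Δ(1,3,4) = 1/252
Σ_t [0,0]: t=0:+1/36 = 1/36
(3j)²=4/63 [(1 3 4; 0 0 0)], sign=+1
Σ_t [0,0]: t=0:+1/240 = 1/240
(3j)²=1/12 [(1 3 4; -1 -2 3)], sign=-1
⇒ 4πI² = 1/1
I = (-1)√(1/1/(4π)) = -0.28209479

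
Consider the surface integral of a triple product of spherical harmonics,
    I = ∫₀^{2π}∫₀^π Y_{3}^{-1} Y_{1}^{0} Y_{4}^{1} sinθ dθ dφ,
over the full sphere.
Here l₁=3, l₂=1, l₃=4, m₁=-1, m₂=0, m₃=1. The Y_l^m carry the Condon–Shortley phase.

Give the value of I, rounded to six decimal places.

Rules hold: Σm=0, L=8 even, 2≤4≤4.
N = 7·3·9 = 189
Δ = 0!·6!·2!/9! = 1/252
Racah Σ t=0..0: t=0:+1/36 = 1/36
⇒ 3j(3 1 4; 0 0 0)² = 4/63, sgn +1
Racah Σ t=0..0: t=0:+1/48 = 1/48
⇒ 3j(3 1 4; -1 0 1)² = 5/84, sgn -1
4πI² = N·(3j₀)²·(3jₘ)² = 5/7
I = -1·√(0.714286/4π) = -0.23841361

-0.238414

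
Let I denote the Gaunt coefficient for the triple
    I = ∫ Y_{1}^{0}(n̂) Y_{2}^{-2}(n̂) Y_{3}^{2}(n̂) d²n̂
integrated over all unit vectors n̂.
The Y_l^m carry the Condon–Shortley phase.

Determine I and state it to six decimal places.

Checks pass: Σm=0; 6 even; l₃=3∈[1,3].
(2·1+1)(2·2+1)(2·3+1) = 105
Δ: 0! 2! 4! / 7! → 1/105
sum: t=0:+1/4 = 1/4
3j²(1 2 3; 0 0 0) = Δ·Π!·Σ² = 3/35  (sign -1)
sum: t=0:+1/24 = 1/24
3j²(1 2 3; 0 -2 2) = Δ·Π!·Σ² = 1/21  (sign -1)
combine: 4πI² = 105·3/35·1/21 = 3/7
take √, sign +1: I = 0.18467439

0.184674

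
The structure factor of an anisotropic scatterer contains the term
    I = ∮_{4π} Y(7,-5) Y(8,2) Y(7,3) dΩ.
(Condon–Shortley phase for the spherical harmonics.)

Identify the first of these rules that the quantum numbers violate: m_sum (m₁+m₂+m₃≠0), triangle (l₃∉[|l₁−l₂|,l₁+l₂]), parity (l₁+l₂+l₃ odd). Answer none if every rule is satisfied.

none

Σmᵢ = 0  ✓
l₃∈[|l₁−l₂|,l₁+l₂]=[1,15], have l₃=7  ✓
Σlᵢ = 22 ⇒ even  ✓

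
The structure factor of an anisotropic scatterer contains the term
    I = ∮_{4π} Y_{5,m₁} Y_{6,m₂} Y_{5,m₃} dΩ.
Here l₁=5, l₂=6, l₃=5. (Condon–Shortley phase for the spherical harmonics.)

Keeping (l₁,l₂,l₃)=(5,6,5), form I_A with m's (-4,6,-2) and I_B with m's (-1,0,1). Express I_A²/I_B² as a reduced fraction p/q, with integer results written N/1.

77/4

Same 5,6,5: normalisation and zero-m 3j drop out of the ratio.
A: Δ: 6! 4! 6! / 17! → 1/28588560; sum: t=6:+1/3110400 = 1/3110400; 3j²(5 6 5; -4 6 -2) = Δ·Π!·Σ² = 21/1105  (sign -1)
B: Δ: 6! 4! 6! / 17! → 1/28588560; sum: t=2:+1/55296 t=3:−1/7776 t=4:+1/9216 t=5:−1/86400 t=6:+1/12441600 = -7/518400; 3j²(5 6 5; -1 0 1) = Δ·Π!·Σ² = 12/12155  (sign -1)
I_A²/I_B² = (21/1105)/(12/12155) = 77/4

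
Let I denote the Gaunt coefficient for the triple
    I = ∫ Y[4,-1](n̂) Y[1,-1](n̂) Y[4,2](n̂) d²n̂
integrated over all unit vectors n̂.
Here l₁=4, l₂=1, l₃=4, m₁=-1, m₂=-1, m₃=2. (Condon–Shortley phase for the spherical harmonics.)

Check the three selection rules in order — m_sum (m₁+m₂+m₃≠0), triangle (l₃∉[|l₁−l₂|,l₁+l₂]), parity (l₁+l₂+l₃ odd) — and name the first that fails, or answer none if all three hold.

parity

m₁+m₂+m₃ = -1 − 1 + 2 = 0  ✓
triangle: |4−1|=3 ≤ l₃=4 ≤ 4+1=5  ✓
parity: l₁+l₂+l₃ = 9 is odd  ✗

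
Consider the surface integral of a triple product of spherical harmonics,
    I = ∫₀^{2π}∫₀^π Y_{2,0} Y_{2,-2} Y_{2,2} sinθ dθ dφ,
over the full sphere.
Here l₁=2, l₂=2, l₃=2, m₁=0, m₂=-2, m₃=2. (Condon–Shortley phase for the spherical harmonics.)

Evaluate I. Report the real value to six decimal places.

m-sum 0 ✓  L=6 even ✓  0≤2≤4 ✓
Π(2lᵢ+1) = 5×5×5 = 125
triangle coeff Δ(2,2,2) = 1/630
Σ_t [0,2]: t=0:+1/8 t=1:−1/1 t=2:+1/8 = -3/4
(3j)²=2/35 [(2 2 2; 0 0 0)], sign=-1
Σ_t [0,0]: t=0:+1/8 = 1/8
(3j)²=2/35 [(2 2 2; 0 -2 2)], sign=+1
⇒ 4πI² = 20/49
I = (-1)√(20/49/(4π)) = -0.18022375

-0.180224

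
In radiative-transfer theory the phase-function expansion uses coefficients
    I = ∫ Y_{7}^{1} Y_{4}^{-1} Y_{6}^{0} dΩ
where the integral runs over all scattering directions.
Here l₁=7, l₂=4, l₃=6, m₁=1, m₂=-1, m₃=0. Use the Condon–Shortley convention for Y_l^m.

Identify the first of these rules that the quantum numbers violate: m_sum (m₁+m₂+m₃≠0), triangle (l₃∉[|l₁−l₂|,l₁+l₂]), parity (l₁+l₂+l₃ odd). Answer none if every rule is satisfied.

parity

Σmᵢ = 0  ✓
l₃∈[|l₁−l₂|,l₁+l₂]=[3,11], have l₃=6  ✓
Σlᵢ = 17 ⇒ odd  ✗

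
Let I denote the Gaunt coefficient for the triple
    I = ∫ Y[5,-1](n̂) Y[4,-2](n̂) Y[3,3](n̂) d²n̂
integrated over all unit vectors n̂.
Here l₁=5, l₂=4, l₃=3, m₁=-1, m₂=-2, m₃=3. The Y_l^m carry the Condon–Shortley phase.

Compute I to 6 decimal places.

0.143662

Checks pass: Σm=0; 12 even; l₃=3∈[1,9].
(2·5+1)(2·4+1)(2·3+1) = 693
Δ: 6! 4! 2! / 13! → 1/180180
sum: t=2:+1/576 t=3:−1/144 t=4:+1/576 = -1/288
3j²(5 4 3; 0 0 0) = Δ·Π!·Σ² = 20/1001  (sign +1)
sum: t=2:+1/2304 = 1/2304
3j²(5 4 3; -1 -2 3) = Δ·Π!·Σ² = 75/4004  (sign +1)
combine: 4πI² = 693·20/1001·75/4004 = 3375/13013
take √, sign +1: I = 0.14366244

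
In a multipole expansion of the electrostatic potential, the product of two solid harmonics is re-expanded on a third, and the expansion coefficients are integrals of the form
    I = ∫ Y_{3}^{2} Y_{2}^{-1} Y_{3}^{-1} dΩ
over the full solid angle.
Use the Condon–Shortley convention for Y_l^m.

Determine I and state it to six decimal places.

Rules hold: Σm=0, L=8 even, 1≤3≤5.
N = 7·5·7 = 245
Δ = 2!·4!·2!/9! = 1/3780
Racah Σ t=0..2: t=0:+1/24 t=1:−1/4 t=2:+1/24 = -1/6
⇒ 3j(3 2 3; 0 0 0)² = 4/105, sgn +1
Racah Σ t=0..1: t=0:+1/12 t=1:−1/48 = 1/16
⇒ 3j(3 2 3; 2 -1 -1)² = 1/28, sgn +1
4πI² = N·(3j₀)²·(3jₘ)² = 1/3
I = +1·√(0.333333/4π) = 0.16286750

0.162868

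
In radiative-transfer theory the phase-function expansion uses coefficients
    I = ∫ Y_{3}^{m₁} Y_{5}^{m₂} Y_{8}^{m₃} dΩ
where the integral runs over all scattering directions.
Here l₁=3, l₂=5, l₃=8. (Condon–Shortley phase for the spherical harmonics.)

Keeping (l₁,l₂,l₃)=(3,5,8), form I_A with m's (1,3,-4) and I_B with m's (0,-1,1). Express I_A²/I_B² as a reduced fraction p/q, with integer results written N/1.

99/98

l's match ⇒ only the (l;m) 3-j factors differ between A and B.
A: triangle coeff Δ(3,5,8) = 1/136136; Σ_t [0,0]: t=0:+1/3870720 = 1/3870720; (3j)²=135/6188 [(3 5 8; 1 3 -4)], sign=+1
B: triangle coeff Δ(3,5,8) = 1/136136; Σ_t [0,0]: t=0:+1/622080 = 1/622080; (3j)²=105/4862 [(3 5 8; 0 -1 1)], sign=-1
I_A²/I_B² = (135/6188)/(105/4862) = 99/98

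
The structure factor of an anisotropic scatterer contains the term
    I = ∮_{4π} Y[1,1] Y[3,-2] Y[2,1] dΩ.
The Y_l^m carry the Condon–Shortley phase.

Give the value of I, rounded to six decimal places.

m-sum 0 ✓  L=6 even ✓  2≤2≤4 ✓
Π(2lᵢ+1) = 3×7×5 = 105
triangle coeff Δ(1,3,2) = 1/105
Σ_t [1,1]: t=1:−1/4 = -1/4
(3j)²=3/35 [(1 3 2; 0 0 0)], sign=-1
Σ_t [0,0]: t=0:+1/12 = 1/12
(3j)²=2/21 [(1 3 2; 1 -2 1)], sign=-1
⇒ 4πI² = 6/7
I = (+1)√(6/7/(4π)) = 0.26116903

0.261169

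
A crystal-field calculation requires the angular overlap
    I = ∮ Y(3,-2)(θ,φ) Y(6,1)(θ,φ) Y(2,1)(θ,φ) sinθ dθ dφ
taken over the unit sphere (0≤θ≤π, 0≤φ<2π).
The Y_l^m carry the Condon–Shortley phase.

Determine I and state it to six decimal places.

|3−6|≤2≤3+6 violated ⇒ I = 0

0.000000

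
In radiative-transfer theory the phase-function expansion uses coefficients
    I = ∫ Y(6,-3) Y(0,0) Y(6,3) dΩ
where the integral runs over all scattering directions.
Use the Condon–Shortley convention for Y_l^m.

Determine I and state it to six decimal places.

-0.282095

Rules hold: Σm=0, L=12 even, 6≤6≤6.
N = 13·1·13 = 169
Δ = 0!·12!·0!/13! = 1/13
Racah Σ t=0..0: t=0:+1/518400 = 1/518400
⇒ 3j(6 0 6; 0 0 0)² = 1/13, sgn +1
Racah Σ t=0..0: t=0:+1/2177280 = 1/2177280
⇒ 3j(6 0 6; -3 0 3)² = 1/13, sgn -1
4πI² = N·(3j₀)²·(3jₘ)² = 1/1
I = -1·√(1/4π) = -0.28209479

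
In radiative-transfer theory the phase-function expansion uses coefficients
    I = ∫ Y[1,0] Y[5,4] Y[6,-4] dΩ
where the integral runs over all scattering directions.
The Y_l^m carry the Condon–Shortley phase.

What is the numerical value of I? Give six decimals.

0.182727

Checks pass: Σm=0; 12 even; l₃=6∈[4,6].
(2·1+1)(2·5+1)(2·6+1) = 429
Δ: 0! 2! 10! / 13! → 1/858
sum: t=0:+1/14400 = 1/14400
3j²(1 5 6; 0 0 0) = Δ·Π!·Σ² = 6/143  (sign +1)
sum: t=0:+1/362880 = 1/362880
3j²(1 5 6; 0 4 -4) = Δ·Π!·Σ² = 10/429  (sign +1)
combine: 4πI² = 429·6/143·10/429 = 60/143
take √, sign +1: I = 0.18272698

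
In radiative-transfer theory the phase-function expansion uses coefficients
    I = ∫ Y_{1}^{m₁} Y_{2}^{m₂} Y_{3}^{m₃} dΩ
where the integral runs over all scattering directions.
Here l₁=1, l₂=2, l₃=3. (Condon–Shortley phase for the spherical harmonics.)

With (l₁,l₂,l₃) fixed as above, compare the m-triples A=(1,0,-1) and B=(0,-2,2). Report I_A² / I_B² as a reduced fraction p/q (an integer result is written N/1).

Shared (l₁,l₂,l₃)=(1,2,3): N and (l;000)² cancel in I_A²/I_B².
A: Δ = 0!·2!·4!/7! = 1/105; Racah Σ t=0..0: t=0:+1/8 = 1/8; ⇒ 3j(1 2 3; 1 0 -1)² = 2/35, sgn +1
B: Δ = 0!·2!·4!/7! = 1/105; Racah Σ t=0..0: t=0:+1/24 = 1/24; ⇒ 3j(1 2 3; 0 -2 2)² = 1/21, sgn -1
I_A²/I_B² = (2/35)/(1/21) = 6/5

6/5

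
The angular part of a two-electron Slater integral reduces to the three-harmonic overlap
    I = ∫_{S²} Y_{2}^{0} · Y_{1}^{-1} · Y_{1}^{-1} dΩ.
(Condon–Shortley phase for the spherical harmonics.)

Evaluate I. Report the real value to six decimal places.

0.000000

Σmᵢ = -2 ≠ 0, so the φ-integral vanishes; I = 0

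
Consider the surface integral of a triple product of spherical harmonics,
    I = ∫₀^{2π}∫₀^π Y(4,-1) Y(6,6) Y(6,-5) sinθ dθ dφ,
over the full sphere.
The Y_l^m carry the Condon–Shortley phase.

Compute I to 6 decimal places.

-0.192803

Checks pass: Σm=0; 16 even; l₃=6∈[2,10].
(2·4+1)(2·6+1)(2·6+1) = 1521
Δ: 4! 4! 8! / 17! → 1/15315300
sum: t=0:+1/829440 t=1:−1/25920 t=2:+1/9216 t=3:−1/25920 t=4:+1/829440 = 7/207360
3j²(4 6 6; 0 0 0) = Δ·Π!·Σ² = 28/2431  (sign +1)
sum: t=4:+1/5806080 = 1/5806080
3j²(4 6 6; -1 6 -5) = Δ·Π!·Σ² = 165/6188  (sign -1)
combine: 4πI² = 1521·28/2431·165/6188 = 135/289
take √, sign -1: I = -0.19280266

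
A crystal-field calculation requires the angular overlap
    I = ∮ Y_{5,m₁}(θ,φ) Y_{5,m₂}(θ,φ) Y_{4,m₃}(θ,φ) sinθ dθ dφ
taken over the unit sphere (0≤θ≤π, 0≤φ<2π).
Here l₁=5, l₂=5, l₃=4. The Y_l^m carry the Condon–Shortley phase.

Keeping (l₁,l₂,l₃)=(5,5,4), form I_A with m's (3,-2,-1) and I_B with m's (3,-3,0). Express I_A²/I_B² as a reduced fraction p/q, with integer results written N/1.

5/6

Same 5,5,4: normalisation and zero-m 3j drop out of the ratio.
A: Δ: 6! 4! 4! / 15! → 1/3153150; sum: t=0:+1/17280 t=1:−1/2880 t=2:+1/6912 = -1/6912; 3j²(5 5 4; 3 -2 -1) = Δ·Π!·Σ² = 5/429  (sign +1)
B: Δ: 6! 4! 4! / 15! → 1/3153150; sum: t=0:+1/11520 t=1:−1/4320 t=2:+1/27648 = -1/9216; 3j²(5 5 4; 3 -3 0) = Δ·Π!·Σ² = 2/143  (sign -1)
I_A²/I_B² = (5/429)/(2/143) = 5/6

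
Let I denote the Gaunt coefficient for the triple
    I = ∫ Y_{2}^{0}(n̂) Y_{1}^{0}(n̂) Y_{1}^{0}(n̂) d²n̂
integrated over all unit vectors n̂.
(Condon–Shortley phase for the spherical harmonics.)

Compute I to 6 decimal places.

0.252313

Rules hold: Σm=0, L=4 even, 1≤1≤3.
N = 5·3·3 = 45
Δ = 2!·2!·0!/5! = 1/30
Racah Σ t=1..1: t=1:−1/1 = -1/1
⇒ 3j(2 1 1; 0 0 0)² = 2/15, sgn +1
(m-triple is (0,0,0) — same symbol as above.)
4πI² = N·(3j₀)²·(3jₘ)² = 4/5
I = +1·√(0.8/4π) = 0.25231325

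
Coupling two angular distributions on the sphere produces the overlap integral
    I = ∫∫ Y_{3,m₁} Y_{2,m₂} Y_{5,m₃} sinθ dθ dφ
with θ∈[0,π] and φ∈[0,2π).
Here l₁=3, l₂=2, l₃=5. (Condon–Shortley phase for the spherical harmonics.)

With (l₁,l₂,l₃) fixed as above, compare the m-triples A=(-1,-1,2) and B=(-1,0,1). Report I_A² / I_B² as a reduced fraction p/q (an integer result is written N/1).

l's match ⇒ only the (l;m) 3-j factors differ between A and B.
A: triangle coeff Δ(3,2,5) = 1/2310; Σ_t [0,0]: t=0:+1/288 = 1/288; (3j)²=1/22 [(3 2 5; -1 -1 2)], sign=-1
B: triangle coeff Δ(3,2,5) = 1/2310; Σ_t [0,0]: t=0:+1/192 = 1/192; (3j)²=3/77 [(3 2 5; -1 0 1)], sign=+1
I_A²/I_B² = (1/22)/(3/77) = 7/6

7/6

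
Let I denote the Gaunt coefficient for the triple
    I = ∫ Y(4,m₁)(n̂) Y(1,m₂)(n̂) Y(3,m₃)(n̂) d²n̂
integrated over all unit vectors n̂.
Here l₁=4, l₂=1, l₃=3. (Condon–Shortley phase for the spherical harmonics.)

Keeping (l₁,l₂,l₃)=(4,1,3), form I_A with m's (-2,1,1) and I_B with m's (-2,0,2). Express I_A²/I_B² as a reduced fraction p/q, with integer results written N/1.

l's match ⇒ only the (l;m) 3-j factors differ between A and B.
A: triangle coeff Δ(4,1,3) = 1/252; Σ_t [2,2]: t=2:+1/96 = 1/96; (3j)²=5/84 [(4 1 3; -2 1 1)], sign=+1
B: triangle coeff Δ(4,1,3) = 1/252; Σ_t [1,1]: t=1:−1/120 = -1/120; (3j)²=1/21 [(4 1 3; -2 0 2)], sign=+1
I_A²/I_B² = (5/84)/(1/21) = 5/4

5/4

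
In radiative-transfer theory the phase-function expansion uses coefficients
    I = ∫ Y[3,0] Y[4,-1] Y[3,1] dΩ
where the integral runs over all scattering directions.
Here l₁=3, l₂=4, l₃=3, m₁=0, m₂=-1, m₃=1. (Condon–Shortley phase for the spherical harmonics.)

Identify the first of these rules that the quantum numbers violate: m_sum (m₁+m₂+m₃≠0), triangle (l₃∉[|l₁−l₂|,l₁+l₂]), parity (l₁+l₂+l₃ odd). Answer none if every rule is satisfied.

m₁+m₂+m₃ = 0 − 1 + 1 = 0  ✓
triangle: |3−4|=1 ≤ l₃=3 ≤ 3+4=7  ✓
parity: l₁+l₂+l₃ = 10 is even  ✓

none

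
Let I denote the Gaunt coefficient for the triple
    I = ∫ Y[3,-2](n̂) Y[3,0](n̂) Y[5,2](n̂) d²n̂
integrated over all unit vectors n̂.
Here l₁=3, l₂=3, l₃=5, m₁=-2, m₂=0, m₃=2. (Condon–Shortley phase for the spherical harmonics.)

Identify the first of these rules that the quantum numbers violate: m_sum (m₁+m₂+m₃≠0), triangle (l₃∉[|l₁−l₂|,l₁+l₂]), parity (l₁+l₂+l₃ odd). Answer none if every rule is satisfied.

azimuthal sum: -2 + 0 + 2 = 0  ✓
0 ≤ 5 ≤ 6 (triangle on l)  ✓
L = 3 + 3 + 5 = 11 (odd)  ✗

parity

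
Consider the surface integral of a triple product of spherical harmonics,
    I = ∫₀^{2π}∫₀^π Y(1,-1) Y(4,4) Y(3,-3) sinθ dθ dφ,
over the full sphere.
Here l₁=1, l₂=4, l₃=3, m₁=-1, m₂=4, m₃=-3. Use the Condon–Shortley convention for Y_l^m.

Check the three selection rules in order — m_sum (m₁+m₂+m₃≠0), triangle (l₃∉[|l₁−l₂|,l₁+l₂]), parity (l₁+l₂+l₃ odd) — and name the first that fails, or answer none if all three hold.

azimuthal sum: -1 + 4 − 3 = 0  ✓
3 ≤ 3 ≤ 5 (triangle on l)  ✓
L = 1 + 4 + 3 = 8 (even)  ✓

none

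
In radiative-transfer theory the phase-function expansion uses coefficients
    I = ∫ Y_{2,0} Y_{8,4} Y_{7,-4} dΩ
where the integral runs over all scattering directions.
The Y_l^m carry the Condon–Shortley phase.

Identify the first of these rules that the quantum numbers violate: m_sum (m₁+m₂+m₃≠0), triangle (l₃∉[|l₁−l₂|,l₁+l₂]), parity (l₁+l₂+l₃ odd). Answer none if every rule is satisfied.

azimuthal sum: 0 + 4 − 4 = 0  ✓
6 ≤ 7 ≤ 10 (triangle on l)  ✓
L = 2 + 8 + 7 = 17 (odd)  ✗

parity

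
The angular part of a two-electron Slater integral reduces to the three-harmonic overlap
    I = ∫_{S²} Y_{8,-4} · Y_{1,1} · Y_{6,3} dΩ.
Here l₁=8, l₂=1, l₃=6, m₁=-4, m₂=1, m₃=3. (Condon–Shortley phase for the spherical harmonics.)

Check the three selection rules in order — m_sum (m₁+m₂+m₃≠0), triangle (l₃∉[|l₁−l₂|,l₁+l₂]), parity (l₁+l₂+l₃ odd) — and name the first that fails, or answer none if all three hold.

m₁+m₂+m₃ = -4 + 1 + 3 = 0  ✓
triangle: |8−1|=7 ≤ l₃=6 ≤ 8+1=9  ✗
parity: l₁+l₂+l₃ = 15 is odd

triangle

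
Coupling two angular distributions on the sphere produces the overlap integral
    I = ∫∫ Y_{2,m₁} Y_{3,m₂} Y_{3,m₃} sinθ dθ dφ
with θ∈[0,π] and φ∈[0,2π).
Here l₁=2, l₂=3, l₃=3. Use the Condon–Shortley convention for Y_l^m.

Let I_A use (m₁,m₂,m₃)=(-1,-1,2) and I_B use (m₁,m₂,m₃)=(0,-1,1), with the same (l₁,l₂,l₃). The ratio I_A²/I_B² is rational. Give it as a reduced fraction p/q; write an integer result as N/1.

Shared (l₁,l₂,l₃)=(2,3,3): N and (l;000)² cancel in I_A²/I_B².
A: Δ = 2!·2!·4!/9! = 1/3780; Racah Σ t=1..2: t=1:−1/12 t=2:+1/48 = -1/16; ⇒ 3j(2 3 3; -1 -1 2)² = 1/28, sgn +1
B: Δ = 2!·2!·4!/9! = 1/3780; Racah Σ t=0..2: t=0:+1/16 t=1:−1/6 t=2:+1/96 = -3/32; ⇒ 3j(2 3 3; 0 -1 1)² = 3/140, sgn -1
I_A²/I_B² = (1/28)/(3/140) = 5/3

5/3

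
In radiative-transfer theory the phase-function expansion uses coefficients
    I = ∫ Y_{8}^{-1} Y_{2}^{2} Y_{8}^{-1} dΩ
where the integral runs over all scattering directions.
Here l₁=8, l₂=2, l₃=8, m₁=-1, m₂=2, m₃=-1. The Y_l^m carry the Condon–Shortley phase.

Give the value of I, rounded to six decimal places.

Rules hold: Σm=0, L=18 even, 6≤8≤10.
N = 17·5·17 = 1445
Δ = 2!·14!·2!/19! = 1/348840
Racah Σ t=0..2: t=0:+1/116121600 t=1:−1/25401600 t=2:+1/116121600 = -1/45158400
⇒ 3j(8 2 8; 0 0 0)² = 24/1615, sgn -1
Racah Σ t=2..2: t=2:+1/101606400 = 1/101606400
⇒ 3j(8 2 8; -1 2 -1)² = 36/1615, sgn -1
4πI² = N·(3j₀)²·(3jₘ)² = 864/1805
I = +1·√(0.47867/4π) = 0.19517012

0.195170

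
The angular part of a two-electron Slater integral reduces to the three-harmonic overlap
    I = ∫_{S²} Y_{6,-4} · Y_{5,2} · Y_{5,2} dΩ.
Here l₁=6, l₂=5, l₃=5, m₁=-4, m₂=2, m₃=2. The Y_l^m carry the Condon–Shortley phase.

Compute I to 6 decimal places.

0.137762

Checks pass: Σm=0; 16 even; l₃=5∈[1,11].
(2·6+1)(2·5+1)(2·5+1) = 1573
Δ: 6! 6! 4! / 17! → 1/28588560
sum: t=1:−1/345600 t=2:+1/13824 t=3:−1/5184 t=4:+1/13824 t=5:−1/345600 = -7/129600
3j²(6 5 5; 0 0 0) = Δ·Π!·Σ² = 80/7293  (sign +1)
sum: t=4:+1/207360 t=5:−1/57600 t=6:+1/207360 = -1/129600
3j²(6 5 5; -4 2 2) = Δ·Π!·Σ² = 168/12155  (sign +1)
combine: 4πI² = 1573·80/7293·168/12155 = 896/3757
take √, sign +1: I = 0.13776169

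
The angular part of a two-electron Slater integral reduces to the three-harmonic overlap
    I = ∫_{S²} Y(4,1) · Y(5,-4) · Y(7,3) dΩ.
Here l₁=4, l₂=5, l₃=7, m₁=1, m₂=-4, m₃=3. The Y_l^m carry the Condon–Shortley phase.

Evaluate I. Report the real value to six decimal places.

Rules hold: Σm=0, L=16 even, 1≤7≤9.
N = 9·11·15 = 1485
Δ = 2!·6!·8!/17! = 1/6126120
Racah Σ t=0..2: t=0:+1/69120 t=1:−1/20736 t=2:+1/69120 = -1/51840
⇒ 3j(4 5 7; 0 0 0)² = 280/21879, sgn +1
Racah Σ t=0..1: t=0:+1/362880 t=1:−1/1935360 = 13/5806080
⇒ 3j(4 5 7; 1 -4 3)² = 195/10472, sgn +1
4πI² = N·(3j₀)²·(3jₘ)² = 1125/3179
I = +1·√(0.353885/4π) = 0.16781318

0.167813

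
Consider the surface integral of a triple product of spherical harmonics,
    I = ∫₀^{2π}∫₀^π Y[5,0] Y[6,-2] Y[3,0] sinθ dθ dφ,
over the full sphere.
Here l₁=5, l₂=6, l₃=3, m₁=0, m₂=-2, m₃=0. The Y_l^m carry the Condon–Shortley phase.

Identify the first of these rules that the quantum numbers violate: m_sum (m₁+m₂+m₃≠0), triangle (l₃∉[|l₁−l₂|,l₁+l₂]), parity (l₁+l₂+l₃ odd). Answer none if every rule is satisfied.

Σmᵢ = -2  ✗
l₃∈[|l₁−l₂|,l₁+l₂]=[1,11], have l₃=3
Σlᵢ = 14 ⇒ even

m_sum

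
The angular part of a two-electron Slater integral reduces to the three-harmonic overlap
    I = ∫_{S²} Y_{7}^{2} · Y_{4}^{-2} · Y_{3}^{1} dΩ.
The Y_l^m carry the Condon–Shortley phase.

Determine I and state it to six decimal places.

0.000000

2 − 2 + 1 = 1 ≠ 0: azimuthal integral kills it; I = 0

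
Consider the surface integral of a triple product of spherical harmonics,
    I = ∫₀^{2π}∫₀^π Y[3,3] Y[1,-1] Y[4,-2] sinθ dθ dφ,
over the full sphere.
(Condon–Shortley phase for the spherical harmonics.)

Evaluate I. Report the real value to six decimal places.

m-sum 0 ✓  L=8 even ✓  2≤4≤4 ✓
Π(2lᵢ+1) = 7×3×9 = 189
triangle coeff Δ(3,1,4) = 1/252
Σ_t [0,0]: t=0:+1/36 = 1/36
(3j)²=4/63 [(3 1 4; 0 0 0)], sign=+1
Σ_t [0,0]: t=0:+1/1440 = 1/1440
(3j)²=1/252 [(3 1 4; 3 -1 -2)], sign=+1
⇒ 4πI² = 1/21
I = (+1)√(1/21/(4π)) = 0.06155813

0.061558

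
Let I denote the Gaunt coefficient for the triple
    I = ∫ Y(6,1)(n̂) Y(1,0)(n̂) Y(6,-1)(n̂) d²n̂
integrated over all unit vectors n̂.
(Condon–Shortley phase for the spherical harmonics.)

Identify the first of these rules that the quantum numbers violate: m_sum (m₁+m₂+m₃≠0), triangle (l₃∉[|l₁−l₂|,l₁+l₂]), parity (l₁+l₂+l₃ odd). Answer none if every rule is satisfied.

parity

azimuthal sum: 1 + 0 − 1 = 0  ✓
5 ≤ 6 ≤ 7 (triangle on l)  ✓
L = 6 + 1 + 6 = 13 (odd)  ✗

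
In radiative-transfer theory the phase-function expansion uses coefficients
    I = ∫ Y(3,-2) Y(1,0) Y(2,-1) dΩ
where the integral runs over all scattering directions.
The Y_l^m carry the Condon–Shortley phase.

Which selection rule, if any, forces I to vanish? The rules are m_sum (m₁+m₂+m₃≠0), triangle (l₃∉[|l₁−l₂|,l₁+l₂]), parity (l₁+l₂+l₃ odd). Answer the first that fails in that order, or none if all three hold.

m₁+m₂+m₃ = -2 + 0 − 1 = -3  ✗
triangle: |3−1|=2 ≤ l₃=2 ≤ 3+1=4
parity: l₁+l₂+l₃ = 6 is even

m_sum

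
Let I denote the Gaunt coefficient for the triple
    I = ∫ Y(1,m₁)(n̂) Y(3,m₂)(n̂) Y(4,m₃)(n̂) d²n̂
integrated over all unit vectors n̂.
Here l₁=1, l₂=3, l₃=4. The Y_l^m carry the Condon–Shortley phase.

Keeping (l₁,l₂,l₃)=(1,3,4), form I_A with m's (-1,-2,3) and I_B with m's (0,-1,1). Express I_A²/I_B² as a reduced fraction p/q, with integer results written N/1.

7/5

l's match ⇒ only the (l;m) 3-j factors differ between A and B.
A: triangle coeff Δ(1,3,4) = 1/252; Σ_t [0,0]: t=0:+1/240 = 1/240; (3j)²=1/12 [(1 3 4; -1 -2 3)], sign=-1
B: triangle coeff Δ(1,3,4) = 1/252; Σ_t [0,0]: t=0:+1/48 = 1/48; (3j)²=5/84 [(1 3 4; 0 -1 1)], sign=-1
I_A²/I_B² = (1/12)/(5/84) = 7/5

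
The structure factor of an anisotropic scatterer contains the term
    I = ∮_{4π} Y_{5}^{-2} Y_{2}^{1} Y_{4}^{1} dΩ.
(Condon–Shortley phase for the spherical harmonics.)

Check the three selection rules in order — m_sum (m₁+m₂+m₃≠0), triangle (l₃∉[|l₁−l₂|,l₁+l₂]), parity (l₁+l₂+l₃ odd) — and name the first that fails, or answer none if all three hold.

azimuthal sum: -2 + 1 + 1 = 0  ✓
3 ≤ 4 ≤ 7 (triangle on l)  ✓
L = 5 + 2 + 4 = 11 (odd)  ✗

parity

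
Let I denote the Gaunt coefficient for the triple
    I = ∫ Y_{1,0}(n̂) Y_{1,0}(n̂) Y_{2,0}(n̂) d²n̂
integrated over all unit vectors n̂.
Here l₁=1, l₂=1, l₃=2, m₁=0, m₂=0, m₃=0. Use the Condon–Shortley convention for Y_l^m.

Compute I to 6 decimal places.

0.252313

Rules hold: Σm=0, L=4 even, 0≤2≤2.
N = 3·3·5 = 45
Δ = 0!·2!·2!/5! = 1/30
Racah Σ t=0..0: t=0:+1/1 = 1/1
⇒ 3j(1 1 2; 0 0 0)² = 2/15, sgn +1
(m-triple is (0,0,0) — same symbol as above.)
4πI² = N·(3j₀)²·(3jₘ)² = 4/5
I = +1·√(0.8/4π) = 0.25231325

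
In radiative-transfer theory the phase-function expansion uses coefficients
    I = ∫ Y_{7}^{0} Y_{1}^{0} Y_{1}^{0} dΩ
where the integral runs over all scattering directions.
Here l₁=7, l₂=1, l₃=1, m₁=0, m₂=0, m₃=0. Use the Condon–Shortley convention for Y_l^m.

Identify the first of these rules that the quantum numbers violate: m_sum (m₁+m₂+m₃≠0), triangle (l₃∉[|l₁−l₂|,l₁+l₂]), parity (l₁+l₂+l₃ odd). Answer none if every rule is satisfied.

triangle

azimuthal sum: 0 + 0 + 0 = 0  ✓
6 ≤ 1 ≤ 8 (triangle on l)  ✗
L = 7 + 1 + 1 = 9 (odd)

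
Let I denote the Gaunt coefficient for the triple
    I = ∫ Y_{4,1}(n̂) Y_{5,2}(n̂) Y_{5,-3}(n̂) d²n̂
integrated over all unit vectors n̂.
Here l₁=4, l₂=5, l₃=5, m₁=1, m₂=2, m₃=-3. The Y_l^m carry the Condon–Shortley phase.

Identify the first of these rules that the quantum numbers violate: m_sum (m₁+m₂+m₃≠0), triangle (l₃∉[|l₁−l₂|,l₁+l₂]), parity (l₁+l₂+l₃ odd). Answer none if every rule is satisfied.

azimuthal sum: 1 + 2 − 3 = 0  ✓
1 ≤ 5 ≤ 9 (triangle on l)  ✓
L = 4 + 5 + 5 = 14 (even)  ✓

none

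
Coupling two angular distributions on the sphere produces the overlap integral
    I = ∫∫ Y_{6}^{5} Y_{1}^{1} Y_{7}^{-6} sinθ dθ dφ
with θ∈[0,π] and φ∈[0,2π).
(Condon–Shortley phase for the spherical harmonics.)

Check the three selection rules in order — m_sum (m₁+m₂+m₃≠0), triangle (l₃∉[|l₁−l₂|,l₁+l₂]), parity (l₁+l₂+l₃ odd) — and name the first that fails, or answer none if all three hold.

Σmᵢ = 0  ✓
l₃∈[|l₁−l₂|,l₁+l₂]=[5,7], have l₃=7  ✓
Σlᵢ = 14 ⇒ even  ✓

none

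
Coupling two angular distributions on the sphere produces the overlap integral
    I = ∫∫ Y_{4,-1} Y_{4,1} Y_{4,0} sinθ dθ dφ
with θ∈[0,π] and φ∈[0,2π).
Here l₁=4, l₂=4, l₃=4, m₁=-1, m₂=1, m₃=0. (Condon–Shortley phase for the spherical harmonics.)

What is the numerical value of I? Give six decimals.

-0.068481

Rules hold: Σm=0, L=12 even, 0≤4≤8.
N = 9·9·9 = 729
Δ = 4!·4!·4!/13! = 1/450450
Racah Σ t=0..4: t=0:+1/13824 t=1:−1/216 t=2:+1/64 t=3:−1/216 t=4:+1/13824 = 5/768
⇒ 3j(4 4 4; 0 0 0)² = 18/1001, sgn +1
Racah Σ t=1..4: t=1:−1/3456 t=2:+1/144 t=3:−1/96 t=4:+1/864 = -1/384
⇒ 3j(4 4 4; -1 1 0)² = 9/2002, sgn -1
4πI² = N·(3j₀)²·(3jₘ)² = 59049/1002001
I = -1·√(0.0589311/4π) = -0.06848055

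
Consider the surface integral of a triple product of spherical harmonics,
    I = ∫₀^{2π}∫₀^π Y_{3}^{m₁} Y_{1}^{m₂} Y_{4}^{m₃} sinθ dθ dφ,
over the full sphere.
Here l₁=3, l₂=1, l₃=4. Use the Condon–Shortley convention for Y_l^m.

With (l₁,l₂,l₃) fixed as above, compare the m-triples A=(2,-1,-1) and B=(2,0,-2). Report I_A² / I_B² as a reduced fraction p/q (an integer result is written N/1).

Same 3,1,4: normalisation and zero-m 3j drop out of the ratio.
A: Δ: 0! 6! 2! / 9! → 1/252; sum: t=0:+1/240 = 1/240; 3j²(3 1 4; 2 -1 -1) = Δ·Π!·Σ² = 1/84  (sign -1)
B: Δ: 0! 6! 2! / 9! → 1/252; sum: t=0:+1/120 = 1/120; 3j²(3 1 4; 2 0 -2) = Δ·Π!·Σ² = 1/21  (sign +1)
I_A²/I_B² = (1/84)/(1/21) = 1/4

1/4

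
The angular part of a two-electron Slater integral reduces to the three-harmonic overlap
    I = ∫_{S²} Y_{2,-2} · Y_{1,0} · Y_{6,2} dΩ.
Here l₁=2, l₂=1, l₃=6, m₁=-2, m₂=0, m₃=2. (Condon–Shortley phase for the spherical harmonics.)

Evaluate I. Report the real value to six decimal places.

0.000000

triangle: need 1≤l₃≤3, have 6; I=0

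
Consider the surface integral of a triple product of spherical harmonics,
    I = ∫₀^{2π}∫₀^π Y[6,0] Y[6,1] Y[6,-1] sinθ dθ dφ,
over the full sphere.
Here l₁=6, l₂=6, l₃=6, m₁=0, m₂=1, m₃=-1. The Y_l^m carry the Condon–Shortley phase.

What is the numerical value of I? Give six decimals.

-0.057253

m-sum 0 ✓  L=18 even ✓  0≤6≤12 ✓
Π(2lᵢ+1) = 13×13×13 = 2197
triangle coeff Δ(6,6,6) = 1/325909584
Σ_t [0,6]: t=0:+1/373248000 t=1:−1/1728000 t=2:+1/110592 t=3:−1/46656 t=4:+1/110592 t=5:−1/1728000 t=6:+1/373248000 = -7/1555200
(3j)²=400/46189 [(6 6 6; 0 0 0)], sign=-1
Σ_t [1,6]: t=1:−1/10368000 t=2:+1/276480 t=3:−1/62208 t=4:+1/82944 t=5:−1/691200 t=6:+1/62208000 = -1/518400
(3j)²=100/46189 [(6 6 6; 0 1 -1)], sign=+1
⇒ 4πI² = 520000/12623809
I = (-1)√(520000/12623809/(4π)) = -0.05725343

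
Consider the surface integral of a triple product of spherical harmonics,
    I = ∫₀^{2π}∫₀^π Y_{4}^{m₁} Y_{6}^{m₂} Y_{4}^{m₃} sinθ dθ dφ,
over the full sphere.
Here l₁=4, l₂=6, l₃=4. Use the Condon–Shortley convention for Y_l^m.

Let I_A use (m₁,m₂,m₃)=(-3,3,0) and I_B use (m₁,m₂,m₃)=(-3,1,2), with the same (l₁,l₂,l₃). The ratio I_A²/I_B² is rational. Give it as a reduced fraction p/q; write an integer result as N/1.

Shared (l₁,l₂,l₃)=(4,6,4): N and (l;000)² cancel in I_A²/I_B².
A: Δ = 6!·2!·6!/15! = 1/1261260; Racah Σ t=5..6: t=5:−1/11520 t=6:+1/25920 = -1/20736; ⇒ 3j(4 6 4; -3 3 0)² = 5/429, sgn -1
B: Δ = 6!·2!·6!/15! = 1/1261260; Racah Σ t=5..6: t=5:−1/11520 t=6:+1/86400 = -13/172800; ⇒ 3j(4 6 4; -3 1 2)² = 13/660, sgn -1
I_A²/I_B² = (5/429)/(13/660) = 100/169

100/169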